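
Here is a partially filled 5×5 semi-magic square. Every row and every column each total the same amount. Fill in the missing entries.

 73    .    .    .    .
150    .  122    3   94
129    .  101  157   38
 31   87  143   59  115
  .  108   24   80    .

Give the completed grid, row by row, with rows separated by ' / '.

73 164 45 136 17 / 150 66 122 3 94 / 129 10 101 157 38 / 31 87 143 59 115 / 52 108 24 80 171

Row 4 is already complete: 31 + 87 + 143 + 59 + 115 = 435, so that is the magic constant.
Row 2 needs 435; the known cells sum to 369, so (2,2) = 66.
From row 3, 435 − (129 + 101 + 157 + 38) gives (3,2) = 10.
Column 1: 73 + 150 + 129 + 31 + ? = 435, so (5,1) = 52.
Column 2: 66 + 10 + 87 + 108 + ? = 435, so (1,2) = 164.
From column 3, 435 − (122 + 101 + 143 + 24) gives (1,3) = 45.
Column 4 must total 435; the given cells sum to 299, so (1,4) = 136.
Row 1 must total 435; the given cells sum to 418, so (1,5) = 17.
The remaining cell in row 5 is (5,5) = 435 − 264 = 171.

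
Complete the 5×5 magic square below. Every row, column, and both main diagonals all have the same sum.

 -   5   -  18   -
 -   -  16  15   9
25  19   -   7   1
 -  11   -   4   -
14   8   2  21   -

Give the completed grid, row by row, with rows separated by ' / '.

Column 4 is already complete: 18 + 15 + 7 + 4 + 21 = 65, so that is the magic constant.
From row 3, 65 − (25 + 19 + 7 + 1) gives (3,3) = 13.
Row 5 must total 65; the given cells sum to 45, so (5,5) = 20.
Column 2 needs 65; the known cells sum to 43, so (2,2) = 22.
Main diagonal: 22 + 13 + 4 + 20 + ? = 65, so (1,1) = 6.
Anti-diagonal needs 65; the known cells sum to 53, so (1,5) = 12.
From row 1, 65 − (6 + 5 + 18 + 12) gives (1,3) = 24.
Using row 2: 22 + 16 + 15 + 9 + ? → (2,1) = 65 − 62 = 3.
From column 1, 65 − (6 + 3 + 25 + 14) gives (4,1) = 17.
From column 3, 65 − (24 + 16 + 13 + 2) gives (4,3) = 10.
The remaining cell in column 5 is (4,5) = 65 − 42 = 23.

6 5 24 18 12 / 3 22 16 15 9 / 25 19 13 7 1 / 17 11 10 4 23 / 14 8 2 21 20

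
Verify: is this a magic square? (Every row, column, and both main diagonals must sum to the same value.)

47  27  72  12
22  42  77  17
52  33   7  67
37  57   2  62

No — row 4 sums to 158 but anti-diagonal sums to 159.

Row 1: 47 + 27 + 72 + 12 = 158.
Row 2: 22 + 42 + 77 + 17 = 158.
Row 3: 52 + 33 + 7 + 67 = 159.
Row 4: 37 + 57 + 2 + 62 = 158.
Column 1: 47 + 22 + 52 + 37 = 158.
Column 2: 27 + 42 + 33 + 57 = 159.
Column 3: 72 + 77 + 7 + 2 = 158.
Column 4: 12 + 17 + 67 + 62 = 158.
Main diagonal: 47 + 42 + 7 + 62 = 158.
Anti-diagonal: 12 + 77 + 33 + 37 = 159.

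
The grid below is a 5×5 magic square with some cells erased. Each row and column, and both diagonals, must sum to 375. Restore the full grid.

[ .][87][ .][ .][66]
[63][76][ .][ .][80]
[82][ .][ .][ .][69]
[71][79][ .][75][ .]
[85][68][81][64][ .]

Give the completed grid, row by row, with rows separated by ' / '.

The remaining cell in row 5 is (5,5) = 375 − 298 = 77.
Column 1: 63 + 82 + 71 + 85 + ? = 375, so (1,1) = 74.
Column 2 must total 375; the given cells sum to 310, so (3,2) = 65.
From column 5, 375 − (66 + 80 + 69 + 77) gives (4,5) = 83.
The remaining cell in main diagonal is (3,3) = 375 − 302 = 73.
From anti-diagonal, 375 − (66 + 73 + 79 + 85) gives (2,4) = 72.
Row 2 must total 375; the given cells sum to 291, so (2,3) = 84.
Row 3 must total 375; the given cells sum to 289, so (3,4) = 86.
Row 4 must total 375; the given cells sum to 308, so (4,3) = 67.
Column 3 must total 375; the given cells sum to 305, so (1,3) = 70.
Column 4 needs 375; the known cells sum to 297, so (1,4) = 78.

74 87 70 78 66 / 63 76 84 72 80 / 82 65 73 86 69 / 71 79 67 75 83 / 85 68 81 64 77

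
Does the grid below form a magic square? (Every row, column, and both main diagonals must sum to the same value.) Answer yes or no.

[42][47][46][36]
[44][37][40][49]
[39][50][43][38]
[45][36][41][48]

No — row 4 sums to 170 but anti-diagonal sums to 171.

Row 1: 42 + 47 + 46 + 36 = 171.
Row 2: 44 + 37 + 40 + 49 = 170.
Row 3: 39 + 50 + 43 + 38 = 170.
Row 4: 45 + 36 + 41 + 48 = 170.
Column 1: 42 + 44 + 39 + 45 = 170.
Column 2: 47 + 37 + 50 + 36 = 170.
Column 3: 46 + 40 + 43 + 41 = 170.
Column 4: 36 + 49 + 38 + 48 = 171.
Main diagonal: 42 + 37 + 43 + 48 = 170.
Anti-diagonal: 36 + 40 + 50 + 45 = 171.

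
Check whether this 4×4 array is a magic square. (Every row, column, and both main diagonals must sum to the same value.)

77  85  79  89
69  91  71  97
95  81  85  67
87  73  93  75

No — column 2 sums to 330 but column 4 sums to 328.

Row 1: 77 + 85 + 79 + 89 = 330.
Row 2: 69 + 91 + 71 + 97 = 328.
Row 3: 95 + 81 + 85 + 67 = 328.
Row 4: 87 + 73 + 93 + 75 = 328.
Column 1: 77 + 69 + 95 + 87 = 328.
Column 2: 85 + 91 + 81 + 73 = 330.
Column 3: 79 + 71 + 85 + 93 = 328.
Column 4: 89 + 97 + 67 + 75 = 328.
Main diagonal: 77 + 91 + 85 + 75 = 328.
Anti-diagonal: 89 + 71 + 81 + 87 = 328.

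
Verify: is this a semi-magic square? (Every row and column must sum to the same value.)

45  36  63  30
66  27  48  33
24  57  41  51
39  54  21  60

Row 1: 45 + 36 + 63 + 30 = 174.
Row 2: 66 + 27 + 48 + 33 = 174.
Row 3: 24 + 57 + 41 + 51 = 173.
Row 4: 39 + 54 + 21 + 60 = 174.
Column 1: 45 + 66 + 24 + 39 = 174.
Column 2: 36 + 27 + 57 + 54 = 174.
Column 3: 63 + 48 + 41 + 21 = 173.
Column 4: 30 + 33 + 51 + 60 = 174.

No — column 3 sums to 173 but row 1 sums to 174.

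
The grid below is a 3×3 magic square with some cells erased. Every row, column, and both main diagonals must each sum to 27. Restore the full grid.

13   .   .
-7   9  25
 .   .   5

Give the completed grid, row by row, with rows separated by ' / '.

13 17 -3 / -7 9 25 / 21 1 5

The remaining cell in column 1 is (3,1) = 27 − 6 = 21.
Using column 3: 25 + 5 + ? → (1,3) = 27 − 30 = -3.
The remaining cell in row 1 is (1,2) = 27 − 10 = 17.
Row 3 must total 27; the given cells sum to 26, so (3,2) = 1.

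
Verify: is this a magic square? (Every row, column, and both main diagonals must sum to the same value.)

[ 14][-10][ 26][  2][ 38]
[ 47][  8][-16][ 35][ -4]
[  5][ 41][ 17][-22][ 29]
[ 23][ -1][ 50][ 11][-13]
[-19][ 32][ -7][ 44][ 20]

Yes

Row 1: 14 + (-10) + 26 + 2 + 38 = 70.
Row 2: 47 + 8 + (-16) + 35 + (-4) = 70.
Row 3: 5 + 41 + 17 + (-22) + 29 = 70.
Row 4: 23 + (-1) + 50 + 11 + (-13) = 70.
Row 5: -19 + 32 + (-7) + 44 + 20 = 70.
Column 1: 14 + 47 + 5 + 23 + (-19) = 70.
Column 2: -10 + 8 + 41 + (-1) + 32 = 70.
Column 3: 26 + (-16) + 17 + 50 + (-7) = 70.
Column 4: 2 + 35 + (-22) + 11 + 44 = 70.
Column 5: 38 + (-4) + 29 + (-13) + 20 = 70.
Main diagonal: 14 + 8 + 17 + 11 + 20 = 70.
Anti-diagonal: 38 + 35 + 17 + (-1) + (-19) = 70.
All lines sum to 70.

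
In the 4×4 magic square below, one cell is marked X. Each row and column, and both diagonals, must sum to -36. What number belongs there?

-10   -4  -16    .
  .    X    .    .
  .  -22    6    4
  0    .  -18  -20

-12

Row 1 needs -36; the known cells sum to -30, so (1,4) = -6.
Row 3: -22 + 6 + 4 + ? = -36, so (3,1) = -24.
Using row 4: 0 + (-18) + (-20) + ? → (4,2) = -36 − (-38) = 2.
Using column 1: -10 + (-24) + 0 + ? → (2,1) = -36 − (-34) = -2.
Column 2 needs -36; the known cells sum to -24, so (2,2) = -12.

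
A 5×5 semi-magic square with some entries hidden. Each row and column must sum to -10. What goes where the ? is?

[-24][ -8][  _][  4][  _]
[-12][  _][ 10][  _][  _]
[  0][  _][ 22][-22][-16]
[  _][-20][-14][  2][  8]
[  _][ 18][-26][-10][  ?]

-4

Row 3: 0 + 22 + (-22) + (-16) + ? = -10, so (3,2) = 6.
Row 4: -20 + (-14) + 2 + 8 + ? = -10, so (4,1) = 14.
Column 1: -24 + (-12) + 0 + 14 + ? = -10, so (5,1) = 12.
Using column 2: -8 + 6 + (-20) + 18 + ? → (2,2) = -10 − (-4) = -6.
Column 3 must total -10; the given cells sum to -8, so (1,3) = -2.
From column 4, -10 − (4 + (-22) + 2 + (-10)) gives (2,4) = 16.
Using row 1: -24 + (-8) + (-2) + 4 + ? → (1,5) = -10 − (-30) = 20.
From row 2, -10 − (-12 + (-6) + 10 + 16) gives (2,5) = -18.
From row 5, -10 − (12 + 18 + (-26) + (-10)) gives (5,5) = -4.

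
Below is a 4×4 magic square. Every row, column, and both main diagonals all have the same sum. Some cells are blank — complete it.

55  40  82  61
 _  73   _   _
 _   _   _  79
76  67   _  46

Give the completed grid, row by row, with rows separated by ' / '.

55 40 82 61 / 70 73 43 52 / 37 58 64 79 / 76 67 49 46

Row 1 is already complete: 55 + 40 + 82 + 61 = 238, so that is the magic constant.
The remaining cell in row 4 is (4,3) = 238 − 189 = 49.
Column 2 needs 238; the known cells sum to 180, so (3,2) = 58.
From column 4, 238 − (61 + 79 + 46) gives (2,4) = 52.
From main diagonal, 238 − (55 + 73 + 46) gives (3,3) = 64.
The remaining cell in anti-diagonal is (2,3) = 238 − 195 = 43.
From row 2, 238 − (73 + 43 + 52) gives (2,1) = 70.
The remaining cell in row 3 is (3,1) = 238 − 201 = 37.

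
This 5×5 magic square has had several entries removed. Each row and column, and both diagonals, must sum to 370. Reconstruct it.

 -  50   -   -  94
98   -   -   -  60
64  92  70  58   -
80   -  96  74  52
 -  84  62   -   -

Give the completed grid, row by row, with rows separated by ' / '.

72 50 88 66 94 / 98 76 54 82 60 / 64 92 70 58 86 / 80 68 96 74 52 / 56 84 62 90 78

The remaining cell in row 3 is (3,5) = 370 − 284 = 86.
From row 4, 370 − (80 + 96 + 74 + 52) gives (4,2) = 68.
The remaining cell in column 2 is (2,2) = 370 − 294 = 76.
Column 5 needs 370; the known cells sum to 292, so (5,5) = 78.
Main diagonal: 76 + 70 + 74 + 78 + ? = 370, so (1,1) = 72.
From column 1, 370 − (72 + 98 + 64 + 80) gives (5,1) = 56.
The remaining cell in anti-diagonal is (2,4) = 370 − 288 = 82.
The remaining cell in row 2 is (2,3) = 370 − 316 = 54.
The remaining cell in row 5 is (5,4) = 370 − 280 = 90.
The remaining cell in column 3 is (1,3) = 370 − 282 = 88.
Column 4: 82 + 58 + 74 + 90 + ? = 370, so (1,4) = 66.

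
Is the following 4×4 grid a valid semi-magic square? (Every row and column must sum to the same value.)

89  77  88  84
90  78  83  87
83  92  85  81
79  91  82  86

Row 1: 89 + 77 + 88 + 84 = 338.
Row 2: 90 + 78 + 83 + 87 = 338.
Row 3: 83 + 92 + 85 + 81 = 341.
Row 4: 79 + 91 + 82 + 86 = 338.
Column 1: 89 + 90 + 83 + 79 = 341.
Column 2: 77 + 78 + 92 + 91 = 338.
Column 3: 88 + 83 + 85 + 82 = 338.
Column 4: 84 + 87 + 81 + 86 = 338.

No — row 2 sums to 338 but row 3 sums to 341.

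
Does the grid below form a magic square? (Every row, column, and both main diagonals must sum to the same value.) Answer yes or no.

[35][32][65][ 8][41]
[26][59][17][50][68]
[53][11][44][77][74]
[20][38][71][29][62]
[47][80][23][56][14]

No — anti-diagonal sums to 220 but row 1 sums to 181.

Row 1: 35 + 32 + 65 + 8 + 41 = 181.
Row 2: 26 + 59 + 17 + 50 + 68 = 220.
Row 3: 53 + 11 + 44 + 77 + 74 = 259.
Row 4: 20 + 38 + 71 + 29 + 62 = 220.
Row 5: 47 + 80 + 23 + 56 + 14 = 220.
Column 1: 35 + 26 + 53 + 20 + 47 = 181.
Column 2: 32 + 59 + 11 + 38 + 80 = 220.
Column 3: 65 + 17 + 44 + 71 + 23 = 220.
Column 4: 8 + 50 + 77 + 29 + 56 = 220.
Column 5: 41 + 68 + 74 + 62 + 14 = 259.
Main diagonal: 35 + 59 + 44 + 29 + 14 = 181.
Anti-diagonal: 41 + 50 + 44 + 38 + 47 = 220.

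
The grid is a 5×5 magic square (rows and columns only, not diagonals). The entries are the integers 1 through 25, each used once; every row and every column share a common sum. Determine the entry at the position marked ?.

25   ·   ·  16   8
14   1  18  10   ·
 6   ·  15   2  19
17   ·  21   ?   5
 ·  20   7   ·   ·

The entries are 1 through 25, which sum to 325, so each line sums to 325/5 = 65.
Row 2 must total 65; the given cells sum to 43, so (2,5) = 22.
Using row 3: 6 + 15 + 2 + 19 + ? → (3,2) = 65 − 42 = 23.
The remaining cell in column 1 is (5,1) = 65 − 62 = 3.
Column 3 needs 65; the known cells sum to 61, so (1,3) = 4.
Column 5 must total 65; the given cells sum to 54, so (5,5) = 11.
Row 1: 25 + 4 + 16 + 8 + ? = 65, so (1,2) = 12.
Row 5: 3 + 20 + 7 + 11 + ? = 65, so (5,4) = 24.
Using column 2: 12 + 1 + 23 + 20 + ? → (4,2) = 65 − 56 = 9.
From column 4, 65 − (16 + 10 + 2 + 24) gives (4,4) = 13.

13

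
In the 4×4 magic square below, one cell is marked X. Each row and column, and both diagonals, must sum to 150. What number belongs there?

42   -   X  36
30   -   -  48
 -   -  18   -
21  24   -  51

45

Row 4 must total 150; the given cells sum to 96, so (4,3) = 54.
From column 1, 150 − (42 + 30 + 21) gives (3,1) = 57.
From column 4, 150 − (36 + 48 + 51) gives (3,4) = 15.
Main diagonal must total 150; the given cells sum to 111, so (2,2) = 39.
The remaining cell in row 2 is (2,3) = 150 − 117 = 33.
Row 3: 57 + 18 + 15 + ? = 150, so (3,2) = 60.
Column 2: 39 + 60 + 24 + ? = 150, so (1,2) = 27.
From column 3, 150 − (33 + 18 + 54) gives (1,3) = 45.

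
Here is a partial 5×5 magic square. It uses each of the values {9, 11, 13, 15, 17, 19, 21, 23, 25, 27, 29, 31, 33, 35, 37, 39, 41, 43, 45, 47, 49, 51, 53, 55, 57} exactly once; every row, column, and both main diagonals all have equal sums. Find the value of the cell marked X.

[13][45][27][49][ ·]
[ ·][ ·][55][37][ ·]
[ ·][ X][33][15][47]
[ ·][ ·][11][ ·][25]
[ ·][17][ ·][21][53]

The 25 entries sum to 825, so each line sums to 825/5 = 165.
Using row 1: 13 + 45 + 27 + 49 + ? → (1,5) = 165 − 134 = 31.
The remaining cell in column 3 is (5,3) = 165 − 126 = 39.
Using column 4: 49 + 37 + 15 + 21 + ? → (4,4) = 165 − 122 = 43.
From column 5, 165 − (31 + 47 + 25 + 53) gives (2,5) = 9.
Main diagonal needs 165; the known cells sum to 142, so (2,2) = 23.
The remaining cell in row 2 is (2,1) = 165 − 124 = 41.
Row 5 needs 165; the known cells sum to 130, so (5,1) = 35.
Anti-diagonal must total 165; the given cells sum to 136, so (4,2) = 29.
The remaining cell in row 4 is (4,1) = 165 − 108 = 57.
The remaining cell in column 1 is (3,1) = 165 − 146 = 19.
From column 2, 165 − (45 + 23 + 29 + 17) gives (3,2) = 51.

51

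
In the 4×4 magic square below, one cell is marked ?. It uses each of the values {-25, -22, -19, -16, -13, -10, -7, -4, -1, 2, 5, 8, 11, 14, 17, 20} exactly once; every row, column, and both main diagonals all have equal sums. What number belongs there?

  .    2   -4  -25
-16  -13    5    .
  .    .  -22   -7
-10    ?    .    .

-19

The 16 entries sum to -40, so each line sums to -40/4 = -10.
Row 1: 2 + (-4) + (-25) + ? = -10, so (1,1) = 17.
Using row 2: -16 + (-13) + 5 + ? → (2,4) = -10 − (-24) = 14.
Using column 1: 17 + (-16) + (-10) + ? → (3,1) = -10 − (-9) = -1.
Using column 3: -4 + 5 + (-22) + ? → (4,3) = -10 − (-21) = 11.
Column 4: -25 + 14 + (-7) + ? = -10, so (4,4) = 8.
Anti-diagonal must total -10; the given cells sum to -30, so (3,2) = 20.
Row 4 must total -10; the given cells sum to 9, so (4,2) = -19.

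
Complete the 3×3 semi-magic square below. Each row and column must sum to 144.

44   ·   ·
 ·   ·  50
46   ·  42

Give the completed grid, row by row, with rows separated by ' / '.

44 48 52 / 54 40 50 / 46 56 42

The remaining cell in row 3 is (3,2) = 144 − 88 = 56.
The remaining cell in column 1 is (2,1) = 144 − 90 = 54.
Column 3 needs 144; the known cells sum to 92, so (1,3) = 52.
Row 1 needs 144; the known cells sum to 96, so (1,2) = 48.
Row 2 must total 144; the given cells sum to 104, so (2,2) = 40.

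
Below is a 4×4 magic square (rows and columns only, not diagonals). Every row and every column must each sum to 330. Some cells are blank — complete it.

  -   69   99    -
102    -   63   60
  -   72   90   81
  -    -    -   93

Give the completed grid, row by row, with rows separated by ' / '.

66 69 99 96 / 102 105 63 60 / 87 72 90 81 / 75 84 78 93

Row 2 must total 330; the given cells sum to 225, so (2,2) = 105.
The remaining cell in row 3 is (3,1) = 330 − 243 = 87.
Using column 2: 69 + 105 + 72 + ? → (4,2) = 330 − 246 = 84.
From column 3, 330 − (99 + 63 + 90) gives (4,3) = 78.
Column 4 needs 330; the known cells sum to 234, so (1,4) = 96.
From row 1, 330 − (69 + 99 + 96) gives (1,1) = 66.
The remaining cell in row 4 is (4,1) = 330 − 255 = 75.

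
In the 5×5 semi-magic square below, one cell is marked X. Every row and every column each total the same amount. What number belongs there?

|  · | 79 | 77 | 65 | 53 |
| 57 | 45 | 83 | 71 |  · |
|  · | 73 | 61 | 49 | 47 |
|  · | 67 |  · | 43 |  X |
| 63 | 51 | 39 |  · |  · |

81

Column 2 is complete and sums to 315; that is the magic constant.
Using row 1: 79 + 77 + 65 + 53 + ? → (1,1) = 315 − 274 = 41.
Using row 2: 57 + 45 + 83 + 71 + ? → (2,5) = 315 − 256 = 59.
Row 3 must total 315; the given cells sum to 230, so (3,1) = 85.
The remaining cell in column 1 is (4,1) = 315 − 246 = 69.
Column 3 must total 315; the given cells sum to 260, so (4,3) = 55.
From column 4, 315 − (65 + 71 + 49 + 43) gives (5,4) = 87.
From row 4, 315 − (69 + 67 + 55 + 43) gives (4,5) = 81.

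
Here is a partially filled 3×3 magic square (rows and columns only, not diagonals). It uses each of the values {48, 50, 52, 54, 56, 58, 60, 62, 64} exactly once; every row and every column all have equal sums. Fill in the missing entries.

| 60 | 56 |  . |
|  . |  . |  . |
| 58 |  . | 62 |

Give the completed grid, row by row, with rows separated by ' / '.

60 56 52 / 50 64 54 / 58 48 62

The 9 entries sum to 504, so each line sums to 504/3 = 168.
From row 1, 168 − (60 + 56) gives (1,3) = 52.
Row 3 needs 168; the known cells sum to 120, so (3,2) = 48.
Column 1 needs 168; the known cells sum to 118, so (2,1) = 50.
Column 2 needs 168; the known cells sum to 104, so (2,2) = 64.
Using column 3: 52 + 62 + ? → (2,3) = 168 − 114 = 54.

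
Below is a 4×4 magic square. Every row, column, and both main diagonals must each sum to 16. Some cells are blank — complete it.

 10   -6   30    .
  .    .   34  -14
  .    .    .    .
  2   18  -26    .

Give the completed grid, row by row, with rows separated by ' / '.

Row 1: 10 + (-6) + 30 + ? = 16, so (1,4) = -18.
Row 4 must total 16; the given cells sum to -6, so (4,4) = 22.
Column 3 needs 16; the known cells sum to 38, so (3,3) = -22.
From column 4, 16 − (-18 + (-14) + 22) gives (3,4) = 26.
Main diagonal: 10 + (-22) + 22 + ? = 16, so (2,2) = 6.
Anti-diagonal needs 16; the known cells sum to 18, so (3,2) = -2.
Using row 2: 6 + 34 + (-14) + ? → (2,1) = 16 − 26 = -10.
Row 3 must total 16; the given cells sum to 2, so (3,1) = 14.

10 -6 30 -18 / -10 6 34 -14 / 14 -2 -22 26 / 2 18 -26 22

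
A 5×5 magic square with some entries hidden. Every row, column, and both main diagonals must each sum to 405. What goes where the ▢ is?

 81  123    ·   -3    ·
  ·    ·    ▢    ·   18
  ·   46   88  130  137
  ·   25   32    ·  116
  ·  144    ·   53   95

The remaining cell in row 3 is (3,1) = 405 − 401 = 4.
The remaining cell in column 2 is (2,2) = 405 − 338 = 67.
Column 5 needs 405; the known cells sum to 366, so (1,5) = 39.
From main diagonal, 405 − (81 + 67 + 88 + 95) gives (4,4) = 74.
Row 1 needs 405; the known cells sum to 240, so (1,3) = 165.
Using row 4: 25 + 32 + 74 + 116 + ? → (4,1) = 405 − 247 = 158.
Column 4 must total 405; the given cells sum to 254, so (2,4) = 151.
Using anti-diagonal: 39 + 151 + 88 + 25 + ? → (5,1) = 405 − 303 = 102.
Row 5: 102 + 144 + 53 + 95 + ? = 405, so (5,3) = 11.
Column 1 must total 405; the given cells sum to 345, so (2,1) = 60.
Column 3 needs 405; the known cells sum to 296, so (2,3) = 109.

109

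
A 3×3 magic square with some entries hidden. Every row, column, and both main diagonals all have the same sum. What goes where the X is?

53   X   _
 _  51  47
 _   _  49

43

Main diagonal is complete and sums to 153; that is the magic constant.
From row 2, 153 − (51 + 47) gives (2,1) = 55.
Using column 1: 53 + 55 + ? → (3,1) = 153 − 108 = 45.
Column 3 needs 153; the known cells sum to 96, so (1,3) = 57.
From row 1, 153 − (53 + 57) gives (1,2) = 43.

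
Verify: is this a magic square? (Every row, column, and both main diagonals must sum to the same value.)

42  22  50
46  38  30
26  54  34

Row 1: 42 + 22 + 50 = 114.
Row 2: 46 + 38 + 30 = 114.
Row 3: 26 + 54 + 34 = 114.
Column 1: 42 + 46 + 26 = 114.
Column 2: 22 + 38 + 54 = 114.
Column 3: 50 + 30 + 34 = 114.
Main diagonal: 42 + 38 + 34 = 114.
Anti-diagonal: 50 + 38 + 26 = 114.
All lines sum to 114.

Yes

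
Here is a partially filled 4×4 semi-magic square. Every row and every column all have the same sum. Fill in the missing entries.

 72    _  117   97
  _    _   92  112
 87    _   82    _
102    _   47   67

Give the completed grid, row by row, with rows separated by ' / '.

Column 3 is already complete: 117 + 92 + 82 + 47 = 338, so that is the magic constant.
The remaining cell in row 1 is (1,2) = 338 − 286 = 52.
Using row 4: 102 + 47 + 67 + ? → (4,2) = 338 − 216 = 122.
The remaining cell in column 1 is (2,1) = 338 − 261 = 77.
Column 4 needs 338; the known cells sum to 276, so (3,4) = 62.
Using row 2: 77 + 92 + 112 + ? → (2,2) = 338 − 281 = 57.
Using row 3: 87 + 82 + 62 + ? → (3,2) = 338 − 231 = 107.

72 52 117 97 / 77 57 92 112 / 87 107 82 62 / 102 122 47 67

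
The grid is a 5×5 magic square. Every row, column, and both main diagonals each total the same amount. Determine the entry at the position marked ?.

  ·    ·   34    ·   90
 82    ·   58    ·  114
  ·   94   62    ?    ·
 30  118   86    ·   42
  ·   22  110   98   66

Column 3 is complete and sums to 350; that is the magic constant.
Row 4 needs 350; the known cells sum to 276, so (4,4) = 74.
Using row 5: 22 + 110 + 98 + 66 + ? → (5,1) = 350 − 296 = 54.
Using column 5: 90 + 114 + 42 + 66 + ? → (3,5) = 350 − 312 = 38.
Anti-diagonal must total 350; the given cells sum to 324, so (2,4) = 26.
The remaining cell in row 2 is (2,2) = 350 − 280 = 70.
From column 2, 350 − (70 + 94 + 118 + 22) gives (1,2) = 46.
Main diagonal: 70 + 62 + 74 + 66 + ? = 350, so (1,1) = 78.
Row 1: 78 + 46 + 34 + 90 + ? = 350, so (1,4) = 102.
Using column 1: 78 + 82 + 30 + 54 + ? → (3,1) = 350 − 244 = 106.
Column 4 must total 350; the given cells sum to 300, so (3,4) = 50.

50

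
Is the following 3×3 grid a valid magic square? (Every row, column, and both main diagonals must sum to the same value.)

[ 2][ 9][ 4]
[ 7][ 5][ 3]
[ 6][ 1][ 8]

Row 1: 2 + 9 + 4 = 15.
Row 2: 7 + 5 + 3 = 15.
Row 3: 6 + 1 + 8 = 15.
Column 1: 2 + 7 + 6 = 15.
Column 2: 9 + 5 + 1 = 15.
Column 3: 4 + 3 + 8 = 15.
Main diagonal: 2 + 5 + 8 = 15.
Anti-diagonal: 4 + 5 + 6 = 15.
All lines sum to 15.

Yes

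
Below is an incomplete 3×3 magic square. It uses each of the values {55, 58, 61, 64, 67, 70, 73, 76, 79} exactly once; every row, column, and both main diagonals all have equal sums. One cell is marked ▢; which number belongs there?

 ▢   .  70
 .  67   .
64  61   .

58

The 9 entries sum to 603, so each line sums to 603/3 = 201.
Using row 3: 64 + 61 + ? → (3,3) = 201 − 125 = 76.
Column 2 needs 201; the known cells sum to 128, so (1,2) = 73.
Using column 3: 70 + 76 + ? → (2,3) = 201 − 146 = 55.
Main diagonal must total 201; the given cells sum to 143, so (1,1) = 58.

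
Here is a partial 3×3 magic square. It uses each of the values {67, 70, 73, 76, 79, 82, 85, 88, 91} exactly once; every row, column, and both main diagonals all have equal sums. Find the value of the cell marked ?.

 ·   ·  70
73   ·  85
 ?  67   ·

The 9 entries sum to 711, so each line sums to 711/3 = 237.
The remaining cell in row 2 is (2,2) = 237 − 158 = 79.
Column 2 must total 237; the given cells sum to 146, so (1,2) = 91.
The remaining cell in column 3 is (3,3) = 237 − 155 = 82.
Main diagonal needs 237; the known cells sum to 161, so (1,1) = 76.
Using anti-diagonal: 70 + 79 + ? → (3,1) = 237 − 149 = 88.

88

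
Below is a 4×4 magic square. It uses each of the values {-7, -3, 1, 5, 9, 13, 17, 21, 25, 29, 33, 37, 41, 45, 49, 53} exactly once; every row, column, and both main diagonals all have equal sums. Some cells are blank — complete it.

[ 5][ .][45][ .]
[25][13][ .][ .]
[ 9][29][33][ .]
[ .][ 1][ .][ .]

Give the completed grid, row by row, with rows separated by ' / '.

The 16 entries sum to 368, so each line sums to 368/4 = 92.
Using row 3: 9 + 29 + 33 + ? → (3,4) = 92 − 71 = 21.
Column 1: 5 + 25 + 9 + ? = 92, so (4,1) = 53.
Column 2 must total 92; the given cells sum to 43, so (1,2) = 49.
Main diagonal: 5 + 13 + 33 + ? = 92, so (4,4) = 41.
Using row 1: 5 + 49 + 45 + ? → (1,4) = 92 − 99 = -7.
Row 4 must total 92; the given cells sum to 95, so (4,3) = -3.
The remaining cell in column 3 is (2,3) = 92 − 75 = 17.
Using column 4: -7 + 21 + 41 + ? → (2,4) = 92 − 55 = 37.

5 49 45 -7 / 25 13 17 37 / 9 29 33 21 / 53 1 -3 41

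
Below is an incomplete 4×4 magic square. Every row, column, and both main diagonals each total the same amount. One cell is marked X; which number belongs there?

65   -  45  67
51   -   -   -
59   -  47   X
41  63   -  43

Column 1 is complete and sums to 216; that is the magic constant.
From row 1, 216 − (65 + 45 + 67) gives (1,2) = 39.
Using row 4: 41 + 63 + 43 + ? → (4,3) = 216 − 147 = 69.
The remaining cell in column 3 is (2,3) = 216 − 161 = 55.
The remaining cell in main diagonal is (2,2) = 216 − 155 = 61.
Anti-diagonal needs 216; the known cells sum to 163, so (3,2) = 53.
Row 2: 51 + 61 + 55 + ? = 216, so (2,4) = 49.
Row 3 needs 216; the known cells sum to 159, so (3,4) = 57.

57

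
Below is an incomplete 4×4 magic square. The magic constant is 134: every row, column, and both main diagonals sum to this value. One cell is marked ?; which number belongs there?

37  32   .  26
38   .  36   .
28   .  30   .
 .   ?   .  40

Row 1 must total 134; the given cells sum to 95, so (1,3) = 39.
From column 1, 134 − (37 + 38 + 28) gives (4,1) = 31.
Using column 3: 39 + 36 + 30 + ? → (4,3) = 134 − 105 = 29.
Using main diagonal: 37 + 30 + 40 + ? → (2,2) = 134 − 107 = 27.
Anti-diagonal needs 134; the known cells sum to 93, so (3,2) = 41.
Row 2 needs 134; the known cells sum to 101, so (2,4) = 33.
Using row 3: 28 + 41 + 30 + ? → (3,4) = 134 − 99 = 35.
From row 4, 134 − (31 + 29 + 40) gives (4,2) = 34.

34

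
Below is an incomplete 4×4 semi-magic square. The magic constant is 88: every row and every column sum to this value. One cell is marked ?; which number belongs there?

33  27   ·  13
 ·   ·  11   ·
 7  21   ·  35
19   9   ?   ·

37

Row 1 needs 88; the known cells sum to 73, so (1,3) = 15.
Row 3: 7 + 21 + 35 + ? = 88, so (3,3) = 25.
Column 1 needs 88; the known cells sum to 59, so (2,1) = 29.
Column 2 must total 88; the given cells sum to 57, so (2,2) = 31.
Column 3 must total 88; the given cells sum to 51, so (4,3) = 37.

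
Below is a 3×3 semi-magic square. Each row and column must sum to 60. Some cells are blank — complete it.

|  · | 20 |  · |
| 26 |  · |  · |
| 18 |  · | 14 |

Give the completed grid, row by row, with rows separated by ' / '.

Row 3 needs 60; the known cells sum to 32, so (3,2) = 28.
From column 1, 60 − (26 + 18) gives (1,1) = 16.
Column 2 needs 60; the known cells sum to 48, so (2,2) = 12.
Row 1: 16 + 20 + ? = 60, so (1,3) = 24.
Row 2 must total 60; the given cells sum to 38, so (2,3) = 22.

16 20 24 / 26 12 22 / 18 28 14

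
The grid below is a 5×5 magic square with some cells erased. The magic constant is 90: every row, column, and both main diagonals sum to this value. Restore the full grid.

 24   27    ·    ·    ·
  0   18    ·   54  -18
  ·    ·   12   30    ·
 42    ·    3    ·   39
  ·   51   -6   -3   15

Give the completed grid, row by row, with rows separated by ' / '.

The remaining cell in row 2 is (2,3) = 90 − 54 = 36.
Row 5: 51 + (-6) + (-3) + 15 + ? = 90, so (5,1) = 33.
Column 1 needs 90; the known cells sum to 99, so (3,1) = -9.
Using column 3: 36 + 12 + 3 + (-6) + ? → (1,3) = 90 − 45 = 45.
From main diagonal, 90 − (24 + 18 + 12 + 15) gives (4,4) = 21.
From row 4, 90 − (42 + 3 + 21 + 39) gives (4,2) = -15.
Column 2 must total 90; the given cells sum to 81, so (3,2) = 9.
Using column 4: 54 + 30 + 21 + (-3) + ? → (1,4) = 90 − 102 = -12.
The remaining cell in anti-diagonal is (1,5) = 90 − 84 = 6.
Row 3: -9 + 9 + 12 + 30 + ? = 90, so (3,5) = 48.

24 27 45 -12 6 / 0 18 36 54 -18 / -9 9 12 30 48 / 42 -15 3 21 39 / 33 51 -6 -3 15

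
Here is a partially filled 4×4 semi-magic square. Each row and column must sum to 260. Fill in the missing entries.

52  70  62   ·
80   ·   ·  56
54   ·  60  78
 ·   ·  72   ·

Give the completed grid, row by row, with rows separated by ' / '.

Row 1 must total 260; the given cells sum to 184, so (1,4) = 76.
Row 3 must total 260; the given cells sum to 192, so (3,2) = 68.
Column 1 must total 260; the given cells sum to 186, so (4,1) = 74.
Using column 3: 62 + 60 + 72 + ? → (2,3) = 260 − 194 = 66.
The remaining cell in column 4 is (4,4) = 260 − 210 = 50.
The remaining cell in row 2 is (2,2) = 260 − 202 = 58.
From row 4, 260 − (74 + 72 + 50) gives (4,2) = 64.

52 70 62 76 / 80 58 66 56 / 54 68 60 78 / 74 64 72 50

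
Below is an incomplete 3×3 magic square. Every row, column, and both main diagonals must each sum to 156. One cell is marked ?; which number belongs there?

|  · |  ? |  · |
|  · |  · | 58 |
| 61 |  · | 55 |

64

Row 3: 61 + 55 + ? = 156, so (3,2) = 40.
From column 3, 156 − (58 + 55) gives (1,3) = 43.
Using anti-diagonal: 43 + 61 + ? → (2,2) = 156 − 104 = 52.
From row 2, 156 − (52 + 58) gives (2,1) = 46.
Column 1 must total 156; the given cells sum to 107, so (1,1) = 49.
Column 2 needs 156; the known cells sum to 92, so (1,2) = 64.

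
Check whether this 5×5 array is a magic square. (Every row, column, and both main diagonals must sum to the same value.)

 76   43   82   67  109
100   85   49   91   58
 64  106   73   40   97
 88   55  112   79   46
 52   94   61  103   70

No — main diagonal sums to 383 but column 4 sums to 380.

Row 1: 76 + 43 + 82 + 67 + 109 = 377.
Row 2: 100 + 85 + 49 + 91 + 58 = 383.
Row 3: 64 + 106 + 73 + 40 + 97 = 380.
Row 4: 88 + 55 + 112 + 79 + 46 = 380.
Row 5: 52 + 94 + 61 + 103 + 70 = 380.
Column 1: 76 + 100 + 64 + 88 + 52 = 380.
Column 2: 43 + 85 + 106 + 55 + 94 = 383.
Column 3: 82 + 49 + 73 + 112 + 61 = 377.
Column 4: 67 + 91 + 40 + 79 + 103 = 380.
Column 5: 109 + 58 + 97 + 46 + 70 = 380.
Main diagonal: 76 + 85 + 73 + 79 + 70 = 383.
Anti-diagonal: 109 + 91 + 73 + 55 + 52 = 380.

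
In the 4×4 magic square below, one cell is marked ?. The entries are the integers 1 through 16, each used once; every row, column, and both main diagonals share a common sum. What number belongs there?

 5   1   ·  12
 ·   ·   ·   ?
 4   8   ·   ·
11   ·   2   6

7

The entries are 1 through 16, which sum to 136, so each line sums to 136/4 = 34.
Row 1 needs 34; the known cells sum to 18, so (1,3) = 16.
Row 4 must total 34; the given cells sum to 19, so (4,2) = 15.
Column 1: 5 + 4 + 11 + ? = 34, so (2,1) = 14.
Column 2 needs 34; the known cells sum to 24, so (2,2) = 10.
Main diagonal: 5 + 10 + 6 + ? = 34, so (3,3) = 13.
Anti-diagonal: 12 + 8 + 11 + ? = 34, so (2,3) = 3.
From row 2, 34 − (14 + 10 + 3) gives (2,4) = 7.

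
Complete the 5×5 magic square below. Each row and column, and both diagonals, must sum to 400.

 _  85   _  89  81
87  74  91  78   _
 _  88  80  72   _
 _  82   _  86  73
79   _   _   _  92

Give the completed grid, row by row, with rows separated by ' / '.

68 85 77 89 81 / 87 74 91 78 70 / 76 88 80 72 84 / 90 82 69 86 73 / 79 71 83 75 92

Using row 2: 87 + 74 + 91 + 78 + ? → (2,5) = 400 − 330 = 70.
The remaining cell in column 2 is (5,2) = 400 − 329 = 71.
Column 4: 89 + 78 + 72 + 86 + ? = 400, so (5,4) = 75.
Column 5 must total 400; the given cells sum to 316, so (3,5) = 84.
From main diagonal, 400 − (74 + 80 + 86 + 92) gives (1,1) = 68.
Row 1: 68 + 85 + 89 + 81 + ? = 400, so (1,3) = 77.
Row 3 needs 400; the known cells sum to 324, so (3,1) = 76.
Row 5 must total 400; the given cells sum to 317, so (5,3) = 83.
Using column 1: 68 + 87 + 76 + 79 + ? → (4,1) = 400 − 310 = 90.
Column 3 must total 400; the given cells sum to 331, so (4,3) = 69.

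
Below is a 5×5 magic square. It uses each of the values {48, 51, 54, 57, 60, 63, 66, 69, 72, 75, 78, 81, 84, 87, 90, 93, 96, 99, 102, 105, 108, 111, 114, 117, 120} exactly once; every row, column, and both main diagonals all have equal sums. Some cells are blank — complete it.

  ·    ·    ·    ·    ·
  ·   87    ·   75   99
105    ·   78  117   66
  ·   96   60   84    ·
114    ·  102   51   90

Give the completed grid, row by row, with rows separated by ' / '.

81 120 69 93 57 / 48 87 111 75 99 / 105 54 78 117 66 / 72 96 60 84 108 / 114 63 102 51 90

The 25 entries sum to 2100, so each line sums to 2100/5 = 420.
From row 3, 420 − (105 + 78 + 117 + 66) gives (3,2) = 54.
Row 5: 114 + 102 + 51 + 90 + ? = 420, so (5,2) = 63.
The remaining cell in column 2 is (1,2) = 420 − 300 = 120.
The remaining cell in column 4 is (1,4) = 420 − 327 = 93.
From main diagonal, 420 − (87 + 78 + 84 + 90) gives (1,1) = 81.
From anti-diagonal, 420 − (75 + 78 + 96 + 114) gives (1,5) = 57.
Row 1 needs 420; the known cells sum to 351, so (1,3) = 69.
Column 3 needs 420; the known cells sum to 309, so (2,3) = 111.
The remaining cell in column 5 is (4,5) = 420 − 312 = 108.
Row 2: 87 + 111 + 75 + 99 + ? = 420, so (2,1) = 48.
The remaining cell in row 4 is (4,1) = 420 − 348 = 72.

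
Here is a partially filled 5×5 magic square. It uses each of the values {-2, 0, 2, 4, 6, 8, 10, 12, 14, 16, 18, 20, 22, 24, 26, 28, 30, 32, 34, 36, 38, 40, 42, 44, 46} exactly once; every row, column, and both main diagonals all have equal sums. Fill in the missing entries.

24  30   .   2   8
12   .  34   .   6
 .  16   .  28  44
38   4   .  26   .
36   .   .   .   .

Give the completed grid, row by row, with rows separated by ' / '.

The 25 entries sum to 550, so each line sums to 550/5 = 110.
Row 1 needs 110; the known cells sum to 64, so (1,3) = 46.
The remaining cell in column 1 is (3,1) = 110 − 110 = 0.
The remaining cell in row 3 is (3,3) = 110 − 88 = 22.
Using anti-diagonal: 8 + 22 + 4 + 36 + ? → (2,4) = 110 − 70 = 40.
Row 2: 12 + 34 + 40 + 6 + ? = 110, so (2,2) = 18.
Using column 2: 30 + 18 + 16 + 4 + ? → (5,2) = 110 − 68 = 42.
Using column 4: 2 + 40 + 28 + 26 + ? → (5,4) = 110 − 96 = 14.
Main diagonal needs 110; the known cells sum to 90, so (5,5) = 20.
Row 5: 36 + 42 + 14 + 20 + ? = 110, so (5,3) = -2.
From column 3, 110 − (46 + 34 + 22 + (-2)) gives (4,3) = 10.
Column 5: 8 + 6 + 44 + 20 + ? = 110, so (4,5) = 32.

24 30 46 2 8 / 12 18 34 40 6 / 0 16 22 28 44 / 38 4 10 26 32 / 36 42 -2 14 20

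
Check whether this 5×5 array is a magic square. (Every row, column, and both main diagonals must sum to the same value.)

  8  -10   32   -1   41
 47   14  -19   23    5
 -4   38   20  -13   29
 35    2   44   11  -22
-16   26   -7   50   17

Row 1: 8 + (-10) + 32 + (-1) + 41 = 70.
Row 2: 47 + 14 + (-19) + 23 + 5 = 70.
Row 3: -4 + 38 + 20 + (-13) + 29 = 70.
Row 4: 35 + 2 + 44 + 11 + (-22) = 70.
Row 5: -16 + 26 + (-7) + 50 + 17 = 70.
Column 1: 8 + 47 + (-4) + 35 + (-16) = 70.
Column 2: -10 + 14 + 38 + 2 + 26 = 70.
Column 3: 32 + (-19) + 20 + 44 + (-7) = 70.
Column 4: -1 + 23 + (-13) + 11 + 50 = 70.
Column 5: 41 + 5 + 29 + (-22) + 17 = 70.
Main diagonal: 8 + 14 + 20 + 11 + 17 = 70.
Anti-diagonal: 41 + 23 + 20 + 2 + (-16) = 70.
All lines sum to 70.

Yes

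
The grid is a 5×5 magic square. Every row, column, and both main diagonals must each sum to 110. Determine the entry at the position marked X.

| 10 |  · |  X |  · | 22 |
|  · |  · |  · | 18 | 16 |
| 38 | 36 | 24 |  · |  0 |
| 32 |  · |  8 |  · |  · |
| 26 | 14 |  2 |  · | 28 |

Using row 3: 38 + 36 + 24 + 0 + ? → (3,4) = 110 − 98 = 12.
The remaining cell in row 5 is (5,4) = 110 − 70 = 40.
From column 1, 110 − (10 + 38 + 32 + 26) gives (2,1) = 4.
Column 5 must total 110; the given cells sum to 66, so (4,5) = 44.
The remaining cell in anti-diagonal is (4,2) = 110 − 90 = 20.
The remaining cell in row 4 is (4,4) = 110 − 104 = 6.
From column 4, 110 − (18 + 12 + 6 + 40) gives (1,4) = 34.
The remaining cell in main diagonal is (2,2) = 110 − 68 = 42.
Using row 2: 4 + 42 + 18 + 16 + ? → (2,3) = 110 − 80 = 30.
Column 2: 42 + 36 + 20 + 14 + ? = 110, so (1,2) = -2.
The remaining cell in column 3 is (1,3) = 110 − 64 = 46.

46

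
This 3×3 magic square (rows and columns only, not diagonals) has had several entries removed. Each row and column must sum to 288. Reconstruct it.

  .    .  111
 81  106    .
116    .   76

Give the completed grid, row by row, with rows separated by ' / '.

Row 2: 81 + 106 + ? = 288, so (2,3) = 101.
The remaining cell in row 3 is (3,2) = 288 − 192 = 96.
From column 1, 288 − (81 + 116) gives (1,1) = 91.
From column 2, 288 − (106 + 96) gives (1,2) = 86.

91 86 111 / 81 106 101 / 116 96 76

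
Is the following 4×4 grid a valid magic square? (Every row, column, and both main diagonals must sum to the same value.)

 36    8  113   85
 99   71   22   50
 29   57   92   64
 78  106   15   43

Yes

Row 1: 36 + 8 + 113 + 85 = 242.
Row 2: 99 + 71 + 22 + 50 = 242.
Row 3: 29 + 57 + 92 + 64 = 242.
Row 4: 78 + 106 + 15 + 43 = 242.
Column 1: 36 + 99 + 29 + 78 = 242.
Column 2: 8 + 71 + 57 + 106 = 242.
Column 3: 113 + 22 + 92 + 15 = 242.
Column 4: 85 + 50 + 64 + 43 = 242.
Main diagonal: 36 + 71 + 92 + 43 = 242.
Anti-diagonal: 85 + 22 + 57 + 78 = 242.
All lines sum to 242.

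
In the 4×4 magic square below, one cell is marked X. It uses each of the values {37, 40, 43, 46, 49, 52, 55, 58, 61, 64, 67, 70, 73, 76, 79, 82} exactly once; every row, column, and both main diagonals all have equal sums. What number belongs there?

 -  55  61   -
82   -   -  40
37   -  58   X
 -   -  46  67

The 16 entries sum to 952, so each line sums to 952/4 = 238.
The remaining cell in column 3 is (2,3) = 238 − 165 = 73.
Row 2: 82 + 73 + 40 + ? = 238, so (2,2) = 43.
Main diagonal: 43 + 58 + 67 + ? = 238, so (1,1) = 70.
The remaining cell in row 1 is (1,4) = 238 − 186 = 52.
From column 1, 238 − (70 + 82 + 37) gives (4,1) = 49.
The remaining cell in column 4 is (3,4) = 238 − 159 = 79.

79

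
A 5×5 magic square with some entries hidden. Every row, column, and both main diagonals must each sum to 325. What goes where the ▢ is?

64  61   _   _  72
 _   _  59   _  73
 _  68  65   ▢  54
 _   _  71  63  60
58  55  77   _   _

Column 3: 59 + 65 + 71 + 77 + ? = 325, so (1,3) = 53.
Column 5 must total 325; the given cells sum to 259, so (5,5) = 66.
Main diagonal needs 325; the known cells sum to 258, so (2,2) = 67.
Row 1: 64 + 61 + 53 + 72 + ? = 325, so (1,4) = 75.
Row 5: 58 + 55 + 77 + 66 + ? = 325, so (5,4) = 69.
Column 2 must total 325; the given cells sum to 251, so (4,2) = 74.
Anti-diagonal needs 325; the known cells sum to 269, so (2,4) = 56.
From row 2, 325 − (67 + 59 + 56 + 73) gives (2,1) = 70.
Row 4: 74 + 71 + 63 + 60 + ? = 325, so (4,1) = 57.
Column 1 must total 325; the given cells sum to 249, so (3,1) = 76.
Using column 4: 75 + 56 + 63 + 69 + ? → (3,4) = 325 − 263 = 62.

62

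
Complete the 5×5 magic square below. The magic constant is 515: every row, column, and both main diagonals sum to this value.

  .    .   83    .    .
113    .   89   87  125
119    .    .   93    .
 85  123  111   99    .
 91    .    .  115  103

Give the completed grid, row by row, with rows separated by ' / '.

Row 2 must total 515; the given cells sum to 414, so (2,2) = 101.
Using row 4: 85 + 123 + 111 + 99 + ? → (4,5) = 515 − 418 = 97.
Column 1 needs 515; the known cells sum to 408, so (1,1) = 107.
Using column 4: 87 + 93 + 99 + 115 + ? → (1,4) = 515 − 394 = 121.
Main diagonal: 107 + 101 + 99 + 103 + ? = 515, so (3,3) = 105.
From anti-diagonal, 515 − (87 + 105 + 123 + 91) gives (1,5) = 109.
Using row 1: 107 + 83 + 121 + 109 + ? → (1,2) = 515 − 420 = 95.
From column 3, 515 − (83 + 89 + 105 + 111) gives (5,3) = 127.
Column 5 must total 515; the given cells sum to 434, so (3,5) = 81.
Row 3 needs 515; the known cells sum to 398, so (3,2) = 117.
Row 5 must total 515; the given cells sum to 436, so (5,2) = 79.

107 95 83 121 109 / 113 101 89 87 125 / 119 117 105 93 81 / 85 123 111 99 97 / 91 79 127 115 103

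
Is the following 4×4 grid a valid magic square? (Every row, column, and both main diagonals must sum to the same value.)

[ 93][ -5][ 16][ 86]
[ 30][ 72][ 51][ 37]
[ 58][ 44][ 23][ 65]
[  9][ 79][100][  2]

Yes

Row 1: 93 + (-5) + 16 + 86 = 190.
Row 2: 30 + 72 + 51 + 37 = 190.
Row 3: 58 + 44 + 23 + 65 = 190.
Row 4: 9 + 79 + 100 + 2 = 190.
Column 1: 93 + 30 + 58 + 9 = 190.
Column 2: -5 + 72 + 44 + 79 = 190.
Column 3: 16 + 51 + 23 + 100 = 190.
Column 4: 86 + 37 + 65 + 2 = 190.
Main diagonal: 93 + 72 + 23 + 2 = 190.
Anti-diagonal: 86 + 51 + 44 + 9 = 190.
All lines sum to 190.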